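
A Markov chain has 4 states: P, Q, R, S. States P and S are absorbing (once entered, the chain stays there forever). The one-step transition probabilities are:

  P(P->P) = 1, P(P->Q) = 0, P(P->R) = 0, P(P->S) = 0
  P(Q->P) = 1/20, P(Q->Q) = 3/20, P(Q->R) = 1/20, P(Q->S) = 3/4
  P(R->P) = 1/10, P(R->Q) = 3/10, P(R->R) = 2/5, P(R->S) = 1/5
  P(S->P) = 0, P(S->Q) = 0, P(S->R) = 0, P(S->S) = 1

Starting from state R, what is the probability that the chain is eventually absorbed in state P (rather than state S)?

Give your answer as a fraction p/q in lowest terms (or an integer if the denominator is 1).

Answer: 20/99

Derivation:
Let a_i = P(absorbed in P | start in state i).
Boundary conditions: a_P = 1, a_S = 0.
For each transient state i, a_i = sum_j P(i->j) * a_j:
  a_Q = 1/20*a_P + 3/20*a_Q + 1/20*a_R + 3/4*a_S
  a_R = 1/10*a_P + 3/10*a_Q + 2/5*a_R + 1/5*a_S

Substituting a_P = 1 and a_S = 0, rearrange to (I - Q) a = r where r[i] = P(i -> P):
  [17/20, -1/20] . (a_Q, a_R) = 1/20
  [-3/10, 3/5] . (a_Q, a_R) = 1/10

Solving yields:
  a_Q = 7/99
  a_R = 20/99

Starting state is R, so the absorption probability is a_R = 20/99.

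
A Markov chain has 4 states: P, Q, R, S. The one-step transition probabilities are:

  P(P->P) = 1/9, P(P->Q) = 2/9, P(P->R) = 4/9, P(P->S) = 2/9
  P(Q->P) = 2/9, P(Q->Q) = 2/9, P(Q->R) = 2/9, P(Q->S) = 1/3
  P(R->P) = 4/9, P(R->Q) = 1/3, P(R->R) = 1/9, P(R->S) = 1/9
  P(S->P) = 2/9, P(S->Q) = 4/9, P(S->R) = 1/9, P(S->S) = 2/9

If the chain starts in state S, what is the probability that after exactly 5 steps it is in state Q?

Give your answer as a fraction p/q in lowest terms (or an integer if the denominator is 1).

Answer: 17666/59049

Derivation:
Computing P^5 by repeated multiplication:
P^1 =
  P: [1/9, 2/9, 4/9, 2/9]
  Q: [2/9, 2/9, 2/9, 1/3]
  R: [4/9, 1/3, 1/9, 1/9]
  S: [2/9, 4/9, 1/9, 2/9]
P^2 =
  P: [25/81, 26/81, 14/81, 16/81]
  Q: [20/81, 26/81, 17/81, 2/9]
  R: [16/81, 7/27, 8/27, 20/81]
  S: [2/9, 23/81, 19/81, 7/27]
P^3 =
  P: [55/243, 208/729, 182/729, 58/243]
  Q: [176/729, 215/729, 167/729, 19/81]
  R: [194/729, 226/729, 50/243, 53/243]
  S: [182/729, 223/729, 158/729, 166/729]
P^4 =
  P: [1657/6561, 1988/6561, 1432/6561, 1484/6561]
  Q: [1616/6561, 1967/6561, 1472/6561, 502/2187]
  R: [1564/6561, 214/729, 1537/6561, 1534/6561]
  S: [1592/6561, 1948/6561, 1498/6561, 1523/6561]
P^5 =
  P: [14329/59049, 17522/59049, 13520/59049, 13678/59049]
  Q: [14450/59049, 17606/59049, 13376/59049, 1513/6561]
  R: [14632/59049, 5909/19683, 4393/19683, 13511/59049]
  S: [538/2187, 17666/59049, 13285/59049, 1508/6561]

(P^5)[S -> Q] = 17666/59049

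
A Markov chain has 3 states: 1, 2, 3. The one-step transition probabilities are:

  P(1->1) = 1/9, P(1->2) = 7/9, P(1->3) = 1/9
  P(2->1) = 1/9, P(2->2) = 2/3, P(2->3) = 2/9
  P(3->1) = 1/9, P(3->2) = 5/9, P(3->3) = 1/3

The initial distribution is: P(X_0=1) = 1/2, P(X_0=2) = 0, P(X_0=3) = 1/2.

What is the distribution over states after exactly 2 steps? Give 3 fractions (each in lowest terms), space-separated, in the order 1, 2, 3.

Propagating the distribution step by step (d_{t+1} = d_t * P):
d_0 = (1=1/2, 2=0, 3=1/2)
  d_1[1] = 1/2*1/9 + 0*1/9 + 1/2*1/9 = 1/9
  d_1[2] = 1/2*7/9 + 0*2/3 + 1/2*5/9 = 2/3
  d_1[3] = 1/2*1/9 + 0*2/9 + 1/2*1/3 = 2/9
d_1 = (1=1/9, 2=2/3, 3=2/9)
  d_2[1] = 1/9*1/9 + 2/3*1/9 + 2/9*1/9 = 1/9
  d_2[2] = 1/9*7/9 + 2/3*2/3 + 2/9*5/9 = 53/81
  d_2[3] = 1/9*1/9 + 2/3*2/9 + 2/9*1/3 = 19/81
d_2 = (1=1/9, 2=53/81, 3=19/81)

Answer: 1/9 53/81 19/81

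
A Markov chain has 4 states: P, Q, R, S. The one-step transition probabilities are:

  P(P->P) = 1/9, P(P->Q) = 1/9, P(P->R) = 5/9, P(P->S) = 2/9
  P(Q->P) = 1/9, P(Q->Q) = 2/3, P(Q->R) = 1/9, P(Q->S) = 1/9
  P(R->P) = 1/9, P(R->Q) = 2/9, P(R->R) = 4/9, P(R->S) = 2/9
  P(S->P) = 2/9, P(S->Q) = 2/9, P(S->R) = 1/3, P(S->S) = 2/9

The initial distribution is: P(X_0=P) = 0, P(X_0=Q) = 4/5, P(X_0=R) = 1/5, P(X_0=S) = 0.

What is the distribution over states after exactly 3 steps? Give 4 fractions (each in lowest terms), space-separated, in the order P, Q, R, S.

Propagating the distribution step by step (d_{t+1} = d_t * P):
d_0 = (P=0, Q=4/5, R=1/5, S=0)
  d_1[P] = 0*1/9 + 4/5*1/9 + 1/5*1/9 + 0*2/9 = 1/9
  d_1[Q] = 0*1/9 + 4/5*2/3 + 1/5*2/9 + 0*2/9 = 26/45
  d_1[R] = 0*5/9 + 4/5*1/9 + 1/5*4/9 + 0*1/3 = 8/45
  d_1[S] = 0*2/9 + 4/5*1/9 + 1/5*2/9 + 0*2/9 = 2/15
d_1 = (P=1/9, Q=26/45, R=8/45, S=2/15)
  d_2[P] = 1/9*1/9 + 26/45*1/9 + 8/45*1/9 + 2/15*2/9 = 17/135
  d_2[Q] = 1/9*1/9 + 26/45*2/3 + 8/45*2/9 + 2/15*2/9 = 7/15
  d_2[R] = 1/9*5/9 + 26/45*1/9 + 8/45*4/9 + 2/15*1/3 = 101/405
  d_2[S] = 1/9*2/9 + 26/45*1/9 + 8/45*2/9 + 2/15*2/9 = 64/405
d_2 = (P=17/135, Q=7/15, R=101/405, S=64/405)
  d_3[P] = 17/135*1/9 + 7/15*1/9 + 101/405*1/9 + 64/405*2/9 = 469/3645
  d_3[Q] = 17/135*1/9 + 7/15*2/3 + 101/405*2/9 + 64/405*2/9 = 101/243
  d_3[R] = 17/135*5/9 + 7/15*1/9 + 101/405*4/9 + 64/405*1/3 = 208/729
  d_3[S] = 17/135*2/9 + 7/15*1/9 + 101/405*2/9 + 64/405*2/9 = 23/135
d_3 = (P=469/3645, Q=101/243, R=208/729, S=23/135)

Answer: 469/3645 101/243 208/729 23/135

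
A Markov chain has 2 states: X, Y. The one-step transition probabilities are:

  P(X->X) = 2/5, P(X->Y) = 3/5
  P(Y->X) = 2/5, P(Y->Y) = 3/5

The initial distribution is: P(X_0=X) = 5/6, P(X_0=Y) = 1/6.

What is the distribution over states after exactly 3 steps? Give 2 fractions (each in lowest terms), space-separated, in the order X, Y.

Answer: 2/5 3/5

Derivation:
Propagating the distribution step by step (d_{t+1} = d_t * P):
d_0 = (X=5/6, Y=1/6)
  d_1[X] = 5/6*2/5 + 1/6*2/5 = 2/5
  d_1[Y] = 5/6*3/5 + 1/6*3/5 = 3/5
d_1 = (X=2/5, Y=3/5)
  d_2[X] = 2/5*2/5 + 3/5*2/5 = 2/5
  d_2[Y] = 2/5*3/5 + 3/5*3/5 = 3/5
d_2 = (X=2/5, Y=3/5)
  d_3[X] = 2/5*2/5 + 3/5*2/5 = 2/5
  d_3[Y] = 2/5*3/5 + 3/5*3/5 = 3/5
d_3 = (X=2/5, Y=3/5)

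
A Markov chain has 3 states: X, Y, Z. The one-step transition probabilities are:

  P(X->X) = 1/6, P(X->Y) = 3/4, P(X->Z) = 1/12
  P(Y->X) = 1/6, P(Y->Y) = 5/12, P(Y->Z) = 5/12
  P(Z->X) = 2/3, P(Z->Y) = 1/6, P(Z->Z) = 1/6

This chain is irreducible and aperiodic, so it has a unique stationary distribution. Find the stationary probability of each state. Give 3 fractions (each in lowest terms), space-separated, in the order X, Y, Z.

Answer: 5/17 23/51 13/51

Derivation:
The stationary distribution satisfies pi = pi * P, i.e.:
  pi_X = 1/6*pi_X + 1/6*pi_Y + 2/3*pi_Z
  pi_Y = 3/4*pi_X + 5/12*pi_Y + 1/6*pi_Z
  pi_Z = 1/12*pi_X + 5/12*pi_Y + 1/6*pi_Z
with normalization: pi_X + pi_Y + pi_Z = 1.

Using the first 2 balance equations plus normalization, the linear system A*pi = b is:
  [-5/6, 1/6, 2/3] . pi = 0
  [3/4, -7/12, 1/6] . pi = 0
  [1, 1, 1] . pi = 1

Solving yields:
  pi_X = 5/17
  pi_Y = 23/51
  pi_Z = 13/51

Verification (pi * P):
  5/17*1/6 + 23/51*1/6 + 13/51*2/3 = 5/17 = pi_X  (ok)
  5/17*3/4 + 23/51*5/12 + 13/51*1/6 = 23/51 = pi_Y  (ok)
  5/17*1/12 + 23/51*5/12 + 13/51*1/6 = 13/51 = pi_Z  (ok)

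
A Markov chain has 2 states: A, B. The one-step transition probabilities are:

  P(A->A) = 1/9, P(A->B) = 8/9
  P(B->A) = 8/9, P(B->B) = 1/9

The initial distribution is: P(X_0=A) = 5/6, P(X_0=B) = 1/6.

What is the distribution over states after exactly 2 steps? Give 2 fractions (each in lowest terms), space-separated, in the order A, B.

Propagating the distribution step by step (d_{t+1} = d_t * P):
d_0 = (A=5/6, B=1/6)
  d_1[A] = 5/6*1/9 + 1/6*8/9 = 13/54
  d_1[B] = 5/6*8/9 + 1/6*1/9 = 41/54
d_1 = (A=13/54, B=41/54)
  d_2[A] = 13/54*1/9 + 41/54*8/9 = 341/486
  d_2[B] = 13/54*8/9 + 41/54*1/9 = 145/486
d_2 = (A=341/486, B=145/486)

Answer: 341/486 145/486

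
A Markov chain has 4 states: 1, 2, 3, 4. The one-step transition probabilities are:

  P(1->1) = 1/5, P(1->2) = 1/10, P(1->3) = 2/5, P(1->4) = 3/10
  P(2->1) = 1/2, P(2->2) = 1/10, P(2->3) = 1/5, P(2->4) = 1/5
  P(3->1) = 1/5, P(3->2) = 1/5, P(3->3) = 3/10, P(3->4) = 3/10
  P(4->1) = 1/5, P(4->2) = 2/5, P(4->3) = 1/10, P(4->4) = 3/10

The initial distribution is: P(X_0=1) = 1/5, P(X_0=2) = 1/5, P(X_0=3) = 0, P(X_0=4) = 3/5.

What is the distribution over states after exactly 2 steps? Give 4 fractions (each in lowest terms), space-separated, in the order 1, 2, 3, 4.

Propagating the distribution step by step (d_{t+1} = d_t * P):
d_0 = (1=1/5, 2=1/5, 3=0, 4=3/5)
  d_1[1] = 1/5*1/5 + 1/5*1/2 + 0*1/5 + 3/5*1/5 = 13/50
  d_1[2] = 1/5*1/10 + 1/5*1/10 + 0*1/5 + 3/5*2/5 = 7/25
  d_1[3] = 1/5*2/5 + 1/5*1/5 + 0*3/10 + 3/5*1/10 = 9/50
  d_1[4] = 1/5*3/10 + 1/5*1/5 + 0*3/10 + 3/5*3/10 = 7/25
d_1 = (1=13/50, 2=7/25, 3=9/50, 4=7/25)
  d_2[1] = 13/50*1/5 + 7/25*1/2 + 9/50*1/5 + 7/25*1/5 = 71/250
  d_2[2] = 13/50*1/10 + 7/25*1/10 + 9/50*1/5 + 7/25*2/5 = 101/500
  d_2[3] = 13/50*2/5 + 7/25*1/5 + 9/50*3/10 + 7/25*1/10 = 121/500
  d_2[4] = 13/50*3/10 + 7/25*1/5 + 9/50*3/10 + 7/25*3/10 = 34/125
d_2 = (1=71/250, 2=101/500, 3=121/500, 4=34/125)

Answer: 71/250 101/500 121/500 34/125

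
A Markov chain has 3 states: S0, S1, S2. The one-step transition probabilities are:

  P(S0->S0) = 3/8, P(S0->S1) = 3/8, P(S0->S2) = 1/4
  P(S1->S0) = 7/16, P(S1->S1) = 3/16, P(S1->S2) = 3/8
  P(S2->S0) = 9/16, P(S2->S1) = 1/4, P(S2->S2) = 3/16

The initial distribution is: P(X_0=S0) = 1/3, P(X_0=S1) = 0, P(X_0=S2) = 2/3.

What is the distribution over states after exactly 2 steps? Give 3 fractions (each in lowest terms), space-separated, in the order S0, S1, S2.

Answer: 83/192 113/384 35/128

Derivation:
Propagating the distribution step by step (d_{t+1} = d_t * P):
d_0 = (S0=1/3, S1=0, S2=2/3)
  d_1[S0] = 1/3*3/8 + 0*7/16 + 2/3*9/16 = 1/2
  d_1[S1] = 1/3*3/8 + 0*3/16 + 2/3*1/4 = 7/24
  d_1[S2] = 1/3*1/4 + 0*3/8 + 2/3*3/16 = 5/24
d_1 = (S0=1/2, S1=7/24, S2=5/24)
  d_2[S0] = 1/2*3/8 + 7/24*7/16 + 5/24*9/16 = 83/192
  d_2[S1] = 1/2*3/8 + 7/24*3/16 + 5/24*1/4 = 113/384
  d_2[S2] = 1/2*1/4 + 7/24*3/8 + 5/24*3/16 = 35/128
d_2 = (S0=83/192, S1=113/384, S2=35/128)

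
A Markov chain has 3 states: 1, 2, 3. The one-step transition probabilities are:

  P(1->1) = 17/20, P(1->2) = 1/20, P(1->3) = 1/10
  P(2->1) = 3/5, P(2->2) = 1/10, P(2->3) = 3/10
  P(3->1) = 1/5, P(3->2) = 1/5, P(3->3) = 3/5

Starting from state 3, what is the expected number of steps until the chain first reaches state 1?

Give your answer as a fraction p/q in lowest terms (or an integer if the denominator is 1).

Let h_i = expected steps to first reach 1 from state i.
Boundary: h_1 = 0.
First-step equations for the other states:
  h_2 = 1 + 3/5*h_1 + 1/10*h_2 + 3/10*h_3
  h_3 = 1 + 1/5*h_1 + 1/5*h_2 + 3/5*h_3

Substituting h_1 = 0 and rearranging gives the linear system (I - Q) h = 1:
  [9/10, -3/10] . (h_2, h_3) = 1
  [-1/5, 2/5] . (h_2, h_3) = 1

Solving yields:
  h_2 = 7/3
  h_3 = 11/3

Starting state is 3, so the expected hitting time is h_3 = 11/3.

Answer: 11/3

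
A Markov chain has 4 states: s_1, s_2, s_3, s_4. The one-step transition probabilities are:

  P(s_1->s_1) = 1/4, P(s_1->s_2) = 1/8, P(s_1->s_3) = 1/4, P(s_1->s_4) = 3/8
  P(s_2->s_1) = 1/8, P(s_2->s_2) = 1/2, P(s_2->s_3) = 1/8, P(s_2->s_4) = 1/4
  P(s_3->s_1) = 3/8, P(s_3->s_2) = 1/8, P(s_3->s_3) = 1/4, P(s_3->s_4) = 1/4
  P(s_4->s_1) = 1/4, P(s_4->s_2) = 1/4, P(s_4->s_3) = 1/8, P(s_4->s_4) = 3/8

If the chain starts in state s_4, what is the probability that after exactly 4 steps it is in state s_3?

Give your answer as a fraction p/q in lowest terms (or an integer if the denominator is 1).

Computing P^4 by repeated multiplication:
P^1 =
  s_1: [1/4, 1/8, 1/4, 3/8]
  s_2: [1/8, 1/2, 1/8, 1/4]
  s_3: [3/8, 1/8, 1/4, 1/4]
  s_4: [1/4, 1/4, 1/8, 3/8]
P^2 =
  s_1: [17/64, 7/32, 3/16, 21/64]
  s_2: [13/64, 11/32, 5/32, 19/64]
  s_3: [17/64, 13/64, 13/64, 21/64]
  s_4: [15/64, 17/64, 11/64, 21/64]
P^3 =
  s_1: [63/256, 127/512, 93/512, 83/256]
  s_2: [29/128, 149/512, 87/512, 5/16]
  s_3: [1/4, 31/128, 47/256, 83/256]
  s_4: [61/256, 17/64, 45/256, 41/128]
P^4 =
  s_1: [495/2048, 1059/4096, 731/4096, 329/1024]
  s_2: [481/2048, 1119/4096, 715/4096, 325/1024]
  s_3: [497/2048, 525/2048, 367/2048, 659/2048]
  s_4: [489/2048, 271/1024, 181/1024, 655/2048]

(P^4)[s_4 -> s_3] = 181/1024

Answer: 181/1024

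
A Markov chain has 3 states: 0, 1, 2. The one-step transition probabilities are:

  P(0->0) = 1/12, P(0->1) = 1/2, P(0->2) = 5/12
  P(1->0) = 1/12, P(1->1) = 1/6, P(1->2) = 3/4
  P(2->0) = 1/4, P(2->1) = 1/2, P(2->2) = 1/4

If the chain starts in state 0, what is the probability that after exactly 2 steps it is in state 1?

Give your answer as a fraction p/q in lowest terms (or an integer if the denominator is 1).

Answer: 1/3

Derivation:
Computing P^2 by repeated multiplication:
P^1 =
  0: [1/12, 1/2, 5/12]
  1: [1/12, 1/6, 3/4]
  2: [1/4, 1/2, 1/4]
P^2 =
  0: [11/72, 1/3, 37/72]
  1: [5/24, 4/9, 25/72]
  2: [1/8, 1/3, 13/24]

(P^2)[0 -> 1] = 1/3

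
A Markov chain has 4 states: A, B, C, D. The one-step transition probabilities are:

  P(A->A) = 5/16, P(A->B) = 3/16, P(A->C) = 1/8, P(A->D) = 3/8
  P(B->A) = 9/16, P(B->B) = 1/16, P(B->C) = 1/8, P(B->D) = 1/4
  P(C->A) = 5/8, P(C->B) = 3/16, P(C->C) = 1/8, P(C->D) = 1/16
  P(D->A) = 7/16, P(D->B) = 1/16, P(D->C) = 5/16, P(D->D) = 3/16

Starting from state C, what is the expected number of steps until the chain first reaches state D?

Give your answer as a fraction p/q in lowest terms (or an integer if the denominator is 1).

Let h_i = expected steps to first reach D from state i.
Boundary: h_D = 0.
First-step equations for the other states:
  h_A = 1 + 5/16*h_A + 3/16*h_B + 1/8*h_C + 3/8*h_D
  h_B = 1 + 9/16*h_A + 1/16*h_B + 1/8*h_C + 1/4*h_D
  h_C = 1 + 5/8*h_A + 3/16*h_B + 1/8*h_C + 1/16*h_D

Substituting h_D = 0 and rearranging gives the linear system (I - Q) h = 1:
  [11/16, -3/16, -1/8] . (h_A, h_B, h_C) = 1
  [-9/16, 15/16, -1/8] . (h_A, h_B, h_C) = 1
  [-5/8, -3/16, 7/8] . (h_A, h_B, h_C) = 1

Solving yields:
  h_A = 384/121
  h_B = 1280/363
  h_C = 504/121

Starting state is C, so the expected hitting time is h_C = 504/121.

Answer: 504/121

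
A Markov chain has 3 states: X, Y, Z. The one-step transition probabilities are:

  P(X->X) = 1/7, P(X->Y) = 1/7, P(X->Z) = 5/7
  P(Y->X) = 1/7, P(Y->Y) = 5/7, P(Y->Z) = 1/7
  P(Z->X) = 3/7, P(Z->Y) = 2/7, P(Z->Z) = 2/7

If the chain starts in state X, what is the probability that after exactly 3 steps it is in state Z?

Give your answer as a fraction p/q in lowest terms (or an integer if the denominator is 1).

Computing P^3 by repeated multiplication:
P^1 =
  X: [1/7, 1/7, 5/7]
  Y: [1/7, 5/7, 1/7]
  Z: [3/7, 2/7, 2/7]
P^2 =
  X: [17/49, 16/49, 16/49]
  Y: [9/49, 4/7, 12/49]
  Z: [11/49, 17/49, 3/7]
P^3 =
  X: [81/343, 129/343, 19/49]
  Y: [73/343, 173/343, 97/343]
  Z: [13/49, 138/343, 114/343]

(P^3)[X -> Z] = 19/49

Answer: 19/49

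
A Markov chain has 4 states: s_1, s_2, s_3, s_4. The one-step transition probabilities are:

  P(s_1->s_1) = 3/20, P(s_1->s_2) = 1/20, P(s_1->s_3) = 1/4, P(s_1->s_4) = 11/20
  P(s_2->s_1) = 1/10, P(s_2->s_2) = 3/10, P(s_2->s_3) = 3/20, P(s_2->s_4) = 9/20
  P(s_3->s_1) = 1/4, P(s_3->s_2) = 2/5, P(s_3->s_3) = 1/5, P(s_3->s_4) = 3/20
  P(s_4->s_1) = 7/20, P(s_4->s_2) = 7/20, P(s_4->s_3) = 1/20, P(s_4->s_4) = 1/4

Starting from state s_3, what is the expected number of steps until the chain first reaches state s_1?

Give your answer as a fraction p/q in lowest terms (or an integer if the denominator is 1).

Let h_i = expected steps to first reach s_1 from state i.
Boundary: h_s_1 = 0.
First-step equations for the other states:
  h_s_2 = 1 + 1/10*h_s_1 + 3/10*h_s_2 + 3/20*h_s_3 + 9/20*h_s_4
  h_s_3 = 1 + 1/4*h_s_1 + 2/5*h_s_2 + 1/5*h_s_3 + 3/20*h_s_4
  h_s_4 = 1 + 7/20*h_s_1 + 7/20*h_s_2 + 1/20*h_s_3 + 1/4*h_s_4

Substituting h_s_1 = 0 and rearranging gives the linear system (I - Q) h = 1:
  [7/10, -3/20, -9/20] . (h_s_2, h_s_3, h_s_4) = 1
  [-2/5, 4/5, -3/20] . (h_s_2, h_s_3, h_s_4) = 1
  [-7/20, -1/20, 3/4] . (h_s_2, h_s_3, h_s_4) = 1

Solving yields:
  h_s_2 = 592/121
  h_s_3 = 536/121
  h_s_4 = 1420/363

Starting state is s_3, so the expected hitting time is h_s_3 = 536/121.

Answer: 536/121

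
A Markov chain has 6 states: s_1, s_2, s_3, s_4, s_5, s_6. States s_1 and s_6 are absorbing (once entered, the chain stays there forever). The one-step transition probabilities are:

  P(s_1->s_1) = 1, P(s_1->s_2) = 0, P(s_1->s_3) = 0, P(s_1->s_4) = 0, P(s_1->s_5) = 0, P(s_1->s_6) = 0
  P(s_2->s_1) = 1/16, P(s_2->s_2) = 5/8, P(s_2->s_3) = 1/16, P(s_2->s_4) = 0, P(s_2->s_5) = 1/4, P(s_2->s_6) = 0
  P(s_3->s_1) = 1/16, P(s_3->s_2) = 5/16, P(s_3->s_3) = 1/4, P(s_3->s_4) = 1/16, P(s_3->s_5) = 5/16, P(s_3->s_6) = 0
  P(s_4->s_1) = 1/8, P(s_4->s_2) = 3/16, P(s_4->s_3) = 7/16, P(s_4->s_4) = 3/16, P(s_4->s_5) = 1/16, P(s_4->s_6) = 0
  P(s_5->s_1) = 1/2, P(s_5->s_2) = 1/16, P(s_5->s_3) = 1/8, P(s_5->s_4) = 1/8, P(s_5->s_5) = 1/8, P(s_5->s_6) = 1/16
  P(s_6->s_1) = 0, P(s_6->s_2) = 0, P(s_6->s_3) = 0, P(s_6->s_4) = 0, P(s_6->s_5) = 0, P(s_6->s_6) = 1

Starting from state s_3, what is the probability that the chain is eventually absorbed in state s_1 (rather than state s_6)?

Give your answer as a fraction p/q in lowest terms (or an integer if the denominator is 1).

Let a_i = P(absorbed in s_1 | start in state i).
Boundary conditions: a_s_1 = 1, a_s_6 = 0.
For each transient state i, a_i = sum_j P(i->j) * a_j:
  a_s_2 = 1/16*a_s_1 + 5/8*a_s_2 + 1/16*a_s_3 + 0*a_s_4 + 1/4*a_s_5 + 0*a_s_6
  a_s_3 = 1/16*a_s_1 + 5/16*a_s_2 + 1/4*a_s_3 + 1/16*a_s_4 + 5/16*a_s_5 + 0*a_s_6
  a_s_4 = 1/8*a_s_1 + 3/16*a_s_2 + 7/16*a_s_3 + 3/16*a_s_4 + 1/16*a_s_5 + 0*a_s_6
  a_s_5 = 1/2*a_s_1 + 1/16*a_s_2 + 1/8*a_s_3 + 1/8*a_s_4 + 1/8*a_s_5 + 1/16*a_s_6

Substituting a_s_1 = 1 and a_s_6 = 0, rearrange to (I - Q) a = r where r[i] = P(i -> s_1):
  [3/8, -1/16, 0, -1/4] . (a_s_2, a_s_3, a_s_4, a_s_5) = 1/16
  [-5/16, 3/4, -1/16, -5/16] . (a_s_2, a_s_3, a_s_4, a_s_5) = 1/16
  [-3/16, -7/16, 13/16, -1/16] . (a_s_2, a_s_3, a_s_4, a_s_5) = 1/8
  [-1/16, -1/8, -1/8, 7/8] . (a_s_2, a_s_3, a_s_4, a_s_5) = 1/2

Solving yields:
  a_s_2 = 3876/4207
  a_s_3 = 3873/4207
  a_s_4 = 3919/4207
  a_s_5 = 542/601

Starting state is s_3, so the absorption probability is a_s_3 = 3873/4207.

Answer: 3873/4207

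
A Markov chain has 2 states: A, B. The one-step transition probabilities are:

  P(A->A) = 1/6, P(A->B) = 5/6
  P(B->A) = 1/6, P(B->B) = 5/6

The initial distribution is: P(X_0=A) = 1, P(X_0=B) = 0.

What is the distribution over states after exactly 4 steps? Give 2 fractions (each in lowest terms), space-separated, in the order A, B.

Propagating the distribution step by step (d_{t+1} = d_t * P):
d_0 = (A=1, B=0)
  d_1[A] = 1*1/6 + 0*1/6 = 1/6
  d_1[B] = 1*5/6 + 0*5/6 = 5/6
d_1 = (A=1/6, B=5/6)
  d_2[A] = 1/6*1/6 + 5/6*1/6 = 1/6
  d_2[B] = 1/6*5/6 + 5/6*5/6 = 5/6
d_2 = (A=1/6, B=5/6)
  d_3[A] = 1/6*1/6 + 5/6*1/6 = 1/6
  d_3[B] = 1/6*5/6 + 5/6*5/6 = 5/6
d_3 = (A=1/6, B=5/6)
  d_4[A] = 1/6*1/6 + 5/6*1/6 = 1/6
  d_4[B] = 1/6*5/6 + 5/6*5/6 = 5/6
d_4 = (A=1/6, B=5/6)

Answer: 1/6 5/6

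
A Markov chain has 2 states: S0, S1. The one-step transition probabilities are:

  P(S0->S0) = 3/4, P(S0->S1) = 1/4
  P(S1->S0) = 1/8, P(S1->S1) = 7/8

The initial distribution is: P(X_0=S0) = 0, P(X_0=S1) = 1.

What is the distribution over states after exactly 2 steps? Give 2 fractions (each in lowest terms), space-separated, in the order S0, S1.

Answer: 13/64 51/64

Derivation:
Propagating the distribution step by step (d_{t+1} = d_t * P):
d_0 = (S0=0, S1=1)
  d_1[S0] = 0*3/4 + 1*1/8 = 1/8
  d_1[S1] = 0*1/4 + 1*7/8 = 7/8
d_1 = (S0=1/8, S1=7/8)
  d_2[S0] = 1/8*3/4 + 7/8*1/8 = 13/64
  d_2[S1] = 1/8*1/4 + 7/8*7/8 = 51/64
d_2 = (S0=13/64, S1=51/64)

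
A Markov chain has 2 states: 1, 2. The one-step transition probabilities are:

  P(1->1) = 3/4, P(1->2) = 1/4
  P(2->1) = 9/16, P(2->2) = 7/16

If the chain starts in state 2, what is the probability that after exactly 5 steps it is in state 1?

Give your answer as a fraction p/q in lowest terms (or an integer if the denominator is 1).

Answer: 725769/1048576

Derivation:
Computing P^5 by repeated multiplication:
P^1 =
  1: [3/4, 1/4]
  2: [9/16, 7/16]
P^2 =
  1: [45/64, 19/64]
  2: [171/256, 85/256]
P^3 =
  1: [711/1024, 313/1024]
  2: [2817/4096, 1279/4096]
P^4 =
  1: [11349/16384, 5035/16384]
  2: [45315/65536, 20221/65536]
P^5 =
  1: [181503/262144, 80641/262144]
  2: [725769/1048576, 322807/1048576]

(P^5)[2 -> 1] = 725769/1048576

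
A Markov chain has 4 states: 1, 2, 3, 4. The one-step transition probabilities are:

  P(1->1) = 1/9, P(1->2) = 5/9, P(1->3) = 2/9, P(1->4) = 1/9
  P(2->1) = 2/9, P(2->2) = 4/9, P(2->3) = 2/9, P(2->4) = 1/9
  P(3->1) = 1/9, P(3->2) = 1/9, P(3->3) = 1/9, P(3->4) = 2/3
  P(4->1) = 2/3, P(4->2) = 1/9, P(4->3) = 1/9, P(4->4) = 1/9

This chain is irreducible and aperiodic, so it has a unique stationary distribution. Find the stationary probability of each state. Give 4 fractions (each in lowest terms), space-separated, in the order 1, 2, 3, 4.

Answer: 253/950 327/950 17/95 4/19

Derivation:
The stationary distribution satisfies pi = pi * P, i.e.:
  pi_1 = 1/9*pi_1 + 2/9*pi_2 + 1/9*pi_3 + 2/3*pi_4
  pi_2 = 5/9*pi_1 + 4/9*pi_2 + 1/9*pi_3 + 1/9*pi_4
  pi_3 = 2/9*pi_1 + 2/9*pi_2 + 1/9*pi_3 + 1/9*pi_4
  pi_4 = 1/9*pi_1 + 1/9*pi_2 + 2/3*pi_3 + 1/9*pi_4
with normalization: pi_1 + pi_2 + pi_3 + pi_4 = 1.

Using the first 3 balance equations plus normalization, the linear system A*pi = b is:
  [-8/9, 2/9, 1/9, 2/3] . pi = 0
  [5/9, -5/9, 1/9, 1/9] . pi = 0
  [2/9, 2/9, -8/9, 1/9] . pi = 0
  [1, 1, 1, 1] . pi = 1

Solving yields:
  pi_1 = 253/950
  pi_2 = 327/950
  pi_3 = 17/95
  pi_4 = 4/19

Verification (pi * P):
  253/950*1/9 + 327/950*2/9 + 17/95*1/9 + 4/19*2/3 = 253/950 = pi_1  (ok)
  253/950*5/9 + 327/950*4/9 + 17/95*1/9 + 4/19*1/9 = 327/950 = pi_2  (ok)
  253/950*2/9 + 327/950*2/9 + 17/95*1/9 + 4/19*1/9 = 17/95 = pi_3  (ok)
  253/950*1/9 + 327/950*1/9 + 17/95*2/3 + 4/19*1/9 = 4/19 = pi_4  (ok)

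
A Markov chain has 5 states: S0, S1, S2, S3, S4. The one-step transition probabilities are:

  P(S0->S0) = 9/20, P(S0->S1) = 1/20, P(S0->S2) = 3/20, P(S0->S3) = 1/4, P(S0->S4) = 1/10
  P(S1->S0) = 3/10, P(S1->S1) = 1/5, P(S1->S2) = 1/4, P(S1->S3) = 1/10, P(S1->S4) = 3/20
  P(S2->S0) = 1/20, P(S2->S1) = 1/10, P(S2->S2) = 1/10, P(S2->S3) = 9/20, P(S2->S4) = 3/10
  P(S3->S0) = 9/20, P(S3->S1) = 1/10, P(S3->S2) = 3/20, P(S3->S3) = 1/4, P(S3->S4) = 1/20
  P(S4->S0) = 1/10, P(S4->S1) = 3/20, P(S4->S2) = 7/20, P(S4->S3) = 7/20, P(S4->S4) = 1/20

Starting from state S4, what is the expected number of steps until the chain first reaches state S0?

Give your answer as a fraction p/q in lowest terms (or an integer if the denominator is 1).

Answer: 17415/3884

Derivation:
Let h_i = expected steps to first reach S0 from state i.
Boundary: h_S0 = 0.
First-step equations for the other states:
  h_S1 = 1 + 3/10*h_S0 + 1/5*h_S1 + 1/4*h_S2 + 1/10*h_S3 + 3/20*h_S4
  h_S2 = 1 + 1/20*h_S0 + 1/10*h_S1 + 1/10*h_S2 + 9/20*h_S3 + 3/10*h_S4
  h_S3 = 1 + 9/20*h_S0 + 1/10*h_S1 + 3/20*h_S2 + 1/4*h_S3 + 1/20*h_S4
  h_S4 = 1 + 1/10*h_S0 + 3/20*h_S1 + 7/20*h_S2 + 7/20*h_S3 + 1/20*h_S4

Substituting h_S0 = 0 and rearranging gives the linear system (I - Q) h = 1:
  [4/5, -1/4, -1/10, -3/20] . (h_S1, h_S2, h_S3, h_S4) = 1
  [-1/10, 9/10, -9/20, -3/10] . (h_S1, h_S2, h_S3, h_S4) = 1
  [-1/10, -3/20, 3/4, -1/20] . (h_S1, h_S2, h_S3, h_S4) = 1
  [-3/20, -7/20, -7/20, 19/20] . (h_S1, h_S2, h_S3, h_S4) = 1

Solving yields:
  h_S1 = 3790/971
  h_S2 = 53285/11652
  h_S3 = 8935/2913
  h_S4 = 17415/3884

Starting state is S4, so the expected hitting time is h_S4 = 17415/3884.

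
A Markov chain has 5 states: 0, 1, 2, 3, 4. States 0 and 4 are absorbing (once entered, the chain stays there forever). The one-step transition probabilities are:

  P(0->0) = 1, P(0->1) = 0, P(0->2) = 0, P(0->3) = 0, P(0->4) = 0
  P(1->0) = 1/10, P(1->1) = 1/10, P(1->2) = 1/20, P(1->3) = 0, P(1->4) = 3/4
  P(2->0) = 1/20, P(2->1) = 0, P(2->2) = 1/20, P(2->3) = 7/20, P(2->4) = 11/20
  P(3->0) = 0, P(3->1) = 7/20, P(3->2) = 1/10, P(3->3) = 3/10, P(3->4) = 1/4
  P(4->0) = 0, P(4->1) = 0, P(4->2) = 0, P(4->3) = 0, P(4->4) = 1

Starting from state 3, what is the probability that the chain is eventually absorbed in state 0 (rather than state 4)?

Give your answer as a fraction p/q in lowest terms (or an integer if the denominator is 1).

Answer: 309/4487

Derivation:
Let a_i = P(absorbed in 0 | start in state i).
Boundary conditions: a_0 = 1, a_4 = 0.
For each transient state i, a_i = sum_j P(i->j) * a_j:
  a_1 = 1/10*a_0 + 1/10*a_1 + 1/20*a_2 + 0*a_3 + 3/4*a_4
  a_2 = 1/20*a_0 + 0*a_1 + 1/20*a_2 + 7/20*a_3 + 11/20*a_4
  a_3 = 0*a_0 + 7/20*a_1 + 1/10*a_2 + 3/10*a_3 + 1/4*a_4

Substituting a_0 = 1 and a_4 = 0, rearrange to (I - Q) a = r where r[i] = P(i -> 0):
  [9/10, -1/20, 0] . (a_1, a_2, a_3) = 1/10
  [0, 19/20, -7/20] . (a_1, a_2, a_3) = 1/20
  [-7/20, -1/10, 7/10] . (a_1, a_2, a_3) = 0

Solving yields:
  a_1 = 74/641
  a_2 = 50/641
  a_3 = 309/4487

Starting state is 3, so the absorption probability is a_3 = 309/4487.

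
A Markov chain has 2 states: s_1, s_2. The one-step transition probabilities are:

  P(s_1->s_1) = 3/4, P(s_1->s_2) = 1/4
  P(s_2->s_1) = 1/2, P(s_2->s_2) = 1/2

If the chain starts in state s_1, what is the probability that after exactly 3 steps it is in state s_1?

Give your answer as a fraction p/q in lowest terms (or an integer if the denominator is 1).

Answer: 43/64

Derivation:
Computing P^3 by repeated multiplication:
P^1 =
  s_1: [3/4, 1/4]
  s_2: [1/2, 1/2]
P^2 =
  s_1: [11/16, 5/16]
  s_2: [5/8, 3/8]
P^3 =
  s_1: [43/64, 21/64]
  s_2: [21/32, 11/32]

(P^3)[s_1 -> s_1] = 43/64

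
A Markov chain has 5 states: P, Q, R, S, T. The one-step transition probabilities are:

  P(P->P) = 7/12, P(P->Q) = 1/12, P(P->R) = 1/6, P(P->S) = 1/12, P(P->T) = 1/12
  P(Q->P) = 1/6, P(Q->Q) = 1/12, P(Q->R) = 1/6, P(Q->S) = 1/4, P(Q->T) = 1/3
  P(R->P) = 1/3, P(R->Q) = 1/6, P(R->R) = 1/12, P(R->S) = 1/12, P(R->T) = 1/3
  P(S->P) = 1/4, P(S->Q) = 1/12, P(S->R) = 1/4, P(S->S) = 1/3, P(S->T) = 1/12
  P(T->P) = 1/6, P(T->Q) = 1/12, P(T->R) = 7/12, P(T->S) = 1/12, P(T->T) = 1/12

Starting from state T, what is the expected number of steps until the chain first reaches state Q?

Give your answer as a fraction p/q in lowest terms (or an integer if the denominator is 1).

Let h_i = expected steps to first reach Q from state i.
Boundary: h_Q = 0.
First-step equations for the other states:
  h_P = 1 + 7/12*h_P + 1/12*h_Q + 1/6*h_R + 1/12*h_S + 1/12*h_T
  h_R = 1 + 1/3*h_P + 1/6*h_Q + 1/12*h_R + 1/12*h_S + 1/3*h_T
  h_S = 1 + 1/4*h_P + 1/12*h_Q + 1/4*h_R + 1/3*h_S + 1/12*h_T
  h_T = 1 + 1/6*h_P + 1/12*h_Q + 7/12*h_R + 1/12*h_S + 1/12*h_T

Substituting h_Q = 0 and rearranging gives the linear system (I - Q) h = 1:
  [5/12, -1/6, -1/12, -1/12] . (h_P, h_R, h_S, h_T) = 1
  [-1/3, 11/12, -1/12, -1/3] . (h_P, h_R, h_S, h_T) = 1
  [-1/4, -1/4, 2/3, -1/12] . (h_P, h_R, h_S, h_T) = 1
  [-1/6, -7/12, -1/12, 11/12] . (h_P, h_R, h_S, h_T) = 1

Solving yields:
  h_P = 2538/257
  h_R = 2322/257
  h_S = 2514/257
  h_T = 2448/257

Starting state is T, so the expected hitting time is h_T = 2448/257.

Answer: 2448/257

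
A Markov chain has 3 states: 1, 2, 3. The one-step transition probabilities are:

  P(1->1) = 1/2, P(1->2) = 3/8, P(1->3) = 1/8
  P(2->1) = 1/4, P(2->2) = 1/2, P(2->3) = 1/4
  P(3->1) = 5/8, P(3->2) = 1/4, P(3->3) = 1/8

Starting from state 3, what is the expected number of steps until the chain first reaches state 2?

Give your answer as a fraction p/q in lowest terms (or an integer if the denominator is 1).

Let h_i = expected steps to first reach 2 from state i.
Boundary: h_2 = 0.
First-step equations for the other states:
  h_1 = 1 + 1/2*h_1 + 3/8*h_2 + 1/8*h_3
  h_3 = 1 + 5/8*h_1 + 1/4*h_2 + 1/8*h_3

Substituting h_2 = 0 and rearranging gives the linear system (I - Q) h = 1:
  [1/2, -1/8] . (h_1, h_3) = 1
  [-5/8, 7/8] . (h_1, h_3) = 1

Solving yields:
  h_1 = 64/23
  h_3 = 72/23

Starting state is 3, so the expected hitting time is h_3 = 72/23.

Answer: 72/23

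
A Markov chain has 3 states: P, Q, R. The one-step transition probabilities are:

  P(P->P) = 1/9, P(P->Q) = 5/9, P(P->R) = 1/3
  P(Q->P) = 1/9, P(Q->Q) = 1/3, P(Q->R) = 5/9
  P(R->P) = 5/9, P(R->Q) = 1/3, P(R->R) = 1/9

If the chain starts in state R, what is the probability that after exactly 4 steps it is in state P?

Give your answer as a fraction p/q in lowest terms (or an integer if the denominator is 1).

Answer: 583/2187

Derivation:
Computing P^4 by repeated multiplication:
P^1 =
  P: [1/9, 5/9, 1/3]
  Q: [1/9, 1/3, 5/9]
  R: [5/9, 1/3, 1/9]
P^2 =
  P: [7/27, 29/81, 31/81]
  Q: [29/81, 29/81, 23/81]
  R: [13/81, 37/81, 31/81]
P^3 =
  P: [205/729, 95/243, 239/729]
  Q: [173/729, 301/729, 85/243]
  R: [205/729, 269/729, 85/243]
P^4 =
  P: [1685/6561, 2597/6561, 2279/6561]
  Q: [583/2187, 2533/6561, 2279/6561]
  R: [583/2187, 2597/6561, 2215/6561]

(P^4)[R -> P] = 583/2187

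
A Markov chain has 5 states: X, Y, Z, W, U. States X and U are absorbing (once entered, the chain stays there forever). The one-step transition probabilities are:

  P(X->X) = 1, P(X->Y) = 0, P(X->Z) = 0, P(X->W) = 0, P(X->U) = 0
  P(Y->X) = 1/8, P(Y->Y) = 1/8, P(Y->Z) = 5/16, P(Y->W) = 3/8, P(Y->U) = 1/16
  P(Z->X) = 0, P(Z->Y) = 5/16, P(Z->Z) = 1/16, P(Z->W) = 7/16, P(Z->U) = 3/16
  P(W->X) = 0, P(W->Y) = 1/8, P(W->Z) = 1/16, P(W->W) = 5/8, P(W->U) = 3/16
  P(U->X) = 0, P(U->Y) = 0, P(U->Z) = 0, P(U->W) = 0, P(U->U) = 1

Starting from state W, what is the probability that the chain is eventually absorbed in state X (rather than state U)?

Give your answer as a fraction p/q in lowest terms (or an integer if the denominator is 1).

Answer: 35/366

Derivation:
Let a_i = P(absorbed in X | start in state i).
Boundary conditions: a_X = 1, a_U = 0.
For each transient state i, a_i = sum_j P(i->j) * a_j:
  a_Y = 1/8*a_X + 1/8*a_Y + 5/16*a_Z + 3/8*a_W + 1/16*a_U
  a_Z = 0*a_X + 5/16*a_Y + 1/16*a_Z + 7/16*a_W + 3/16*a_U
  a_W = 0*a_X + 1/8*a_Y + 1/16*a_Z + 5/8*a_W + 3/16*a_U

Substituting a_X = 1 and a_U = 0, rearrange to (I - Q) a = r where r[i] = P(i -> X):
  [7/8, -5/16, -3/8] . (a_Y, a_Z, a_W) = 1/8
  [-5/16, 15/16, -7/16] . (a_Y, a_Z, a_W) = 0
  [-1/8, -1/16, 3/8] . (a_Y, a_Z, a_W) = 0

Solving yields:
  a_Y = 83/366
  a_Z = 22/183
  a_W = 35/366

Starting state is W, so the absorption probability is a_W = 35/366.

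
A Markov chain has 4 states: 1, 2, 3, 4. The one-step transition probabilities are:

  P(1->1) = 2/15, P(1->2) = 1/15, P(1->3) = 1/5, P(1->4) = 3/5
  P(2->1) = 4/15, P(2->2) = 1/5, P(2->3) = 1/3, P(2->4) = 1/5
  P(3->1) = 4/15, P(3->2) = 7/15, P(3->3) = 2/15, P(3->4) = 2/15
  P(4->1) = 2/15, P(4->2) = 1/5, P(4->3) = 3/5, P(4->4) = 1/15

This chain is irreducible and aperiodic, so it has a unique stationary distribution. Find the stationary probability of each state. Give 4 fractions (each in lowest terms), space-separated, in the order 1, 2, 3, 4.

Answer: 571/2745 697/2745 1681/5490 1273/5490

Derivation:
The stationary distribution satisfies pi = pi * P, i.e.:
  pi_1 = 2/15*pi_1 + 4/15*pi_2 + 4/15*pi_3 + 2/15*pi_4
  pi_2 = 1/15*pi_1 + 1/5*pi_2 + 7/15*pi_3 + 1/5*pi_4
  pi_3 = 1/5*pi_1 + 1/3*pi_2 + 2/15*pi_3 + 3/5*pi_4
  pi_4 = 3/5*pi_1 + 1/5*pi_2 + 2/15*pi_3 + 1/15*pi_4
with normalization: pi_1 + pi_2 + pi_3 + pi_4 = 1.

Using the first 3 balance equations plus normalization, the linear system A*pi = b is:
  [-13/15, 4/15, 4/15, 2/15] . pi = 0
  [1/15, -4/5, 7/15, 1/5] . pi = 0
  [1/5, 1/3, -13/15, 3/5] . pi = 0
  [1, 1, 1, 1] . pi = 1

Solving yields:
  pi_1 = 571/2745
  pi_2 = 697/2745
  pi_3 = 1681/5490
  pi_4 = 1273/5490

Verification (pi * P):
  571/2745*2/15 + 697/2745*4/15 + 1681/5490*4/15 + 1273/5490*2/15 = 571/2745 = pi_1  (ok)
  571/2745*1/15 + 697/2745*1/5 + 1681/5490*7/15 + 1273/5490*1/5 = 697/2745 = pi_2  (ok)
  571/2745*1/5 + 697/2745*1/3 + 1681/5490*2/15 + 1273/5490*3/5 = 1681/5490 = pi_3  (ok)
  571/2745*3/5 + 697/2745*1/5 + 1681/5490*2/15 + 1273/5490*1/15 = 1273/5490 = pi_4  (ok)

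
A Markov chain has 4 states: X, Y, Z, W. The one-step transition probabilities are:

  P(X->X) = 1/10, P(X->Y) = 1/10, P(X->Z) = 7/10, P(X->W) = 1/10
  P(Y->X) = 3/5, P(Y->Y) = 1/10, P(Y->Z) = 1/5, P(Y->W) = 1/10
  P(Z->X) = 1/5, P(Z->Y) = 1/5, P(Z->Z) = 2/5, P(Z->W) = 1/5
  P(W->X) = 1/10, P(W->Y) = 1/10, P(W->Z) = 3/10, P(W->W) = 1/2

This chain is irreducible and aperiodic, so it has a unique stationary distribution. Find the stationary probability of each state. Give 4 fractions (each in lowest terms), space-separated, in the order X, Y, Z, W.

Answer: 18/85 12/85 7/17 4/17

Derivation:
The stationary distribution satisfies pi = pi * P, i.e.:
  pi_X = 1/10*pi_X + 3/5*pi_Y + 1/5*pi_Z + 1/10*pi_W
  pi_Y = 1/10*pi_X + 1/10*pi_Y + 1/5*pi_Z + 1/10*pi_W
  pi_Z = 7/10*pi_X + 1/5*pi_Y + 2/5*pi_Z + 3/10*pi_W
  pi_W = 1/10*pi_X + 1/10*pi_Y + 1/5*pi_Z + 1/2*pi_W
with normalization: pi_X + pi_Y + pi_Z + pi_W = 1.

Using the first 3 balance equations plus normalization, the linear system A*pi = b is:
  [-9/10, 3/5, 1/5, 1/10] . pi = 0
  [1/10, -9/10, 1/5, 1/10] . pi = 0
  [7/10, 1/5, -3/5, 3/10] . pi = 0
  [1, 1, 1, 1] . pi = 1

Solving yields:
  pi_X = 18/85
  pi_Y = 12/85
  pi_Z = 7/17
  pi_W = 4/17

Verification (pi * P):
  18/85*1/10 + 12/85*3/5 + 7/17*1/5 + 4/17*1/10 = 18/85 = pi_X  (ok)
  18/85*1/10 + 12/85*1/10 + 7/17*1/5 + 4/17*1/10 = 12/85 = pi_Y  (ok)
  18/85*7/10 + 12/85*1/5 + 7/17*2/5 + 4/17*3/10 = 7/17 = pi_Z  (ok)
  18/85*1/10 + 12/85*1/10 + 7/17*1/5 + 4/17*1/2 = 4/17 = pi_W  (ok)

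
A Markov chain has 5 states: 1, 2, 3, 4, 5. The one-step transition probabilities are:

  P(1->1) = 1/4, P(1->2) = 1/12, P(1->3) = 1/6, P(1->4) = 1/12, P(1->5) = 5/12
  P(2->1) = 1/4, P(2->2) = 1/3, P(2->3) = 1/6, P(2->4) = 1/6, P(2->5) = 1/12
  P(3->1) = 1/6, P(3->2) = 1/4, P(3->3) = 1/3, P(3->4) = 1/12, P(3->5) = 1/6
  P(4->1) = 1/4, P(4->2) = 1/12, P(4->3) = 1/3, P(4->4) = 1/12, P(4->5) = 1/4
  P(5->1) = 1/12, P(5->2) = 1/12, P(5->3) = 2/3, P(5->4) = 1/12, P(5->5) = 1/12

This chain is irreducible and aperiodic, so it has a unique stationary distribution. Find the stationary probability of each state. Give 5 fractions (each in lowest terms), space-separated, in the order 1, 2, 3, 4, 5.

The stationary distribution satisfies pi = pi * P, i.e.:
  pi_1 = 1/4*pi_1 + 1/4*pi_2 + 1/6*pi_3 + 1/4*pi_4 + 1/12*pi_5
  pi_2 = 1/12*pi_1 + 1/3*pi_2 + 1/4*pi_3 + 1/12*pi_4 + 1/12*pi_5
  pi_3 = 1/6*pi_1 + 1/6*pi_2 + 1/3*pi_3 + 1/3*pi_4 + 2/3*pi_5
  pi_4 = 1/12*pi_1 + 1/6*pi_2 + 1/12*pi_3 + 1/12*pi_4 + 1/12*pi_5
  pi_5 = 5/12*pi_1 + 1/12*pi_2 + 1/6*pi_3 + 1/4*pi_4 + 1/12*pi_5
with normalization: pi_1 + pi_2 + pi_3 + pi_4 + pi_5 = 1.

Using the first 4 balance equations plus normalization, the linear system A*pi = b is:
  [-3/4, 1/4, 1/6, 1/4, 1/12] . pi = 0
  [1/12, -2/3, 1/4, 1/12, 1/12] . pi = 0
  [1/6, 1/6, -2/3, 1/3, 2/3] . pi = 0
  [1/12, 1/6, 1/12, -11/12, 1/12] . pi = 0
  [1, 1, 1, 1, 1] . pi = 1

Solving yields:
  pi_1 = 47/247
  pi_2 = 229/1235
  pi_3 = 413/1235
  pi_4 = 122/1235
  pi_5 = 236/1235

Verification (pi * P):
  47/247*1/4 + 229/1235*1/4 + 413/1235*1/6 + 122/1235*1/4 + 236/1235*1/12 = 47/247 = pi_1  (ok)
  47/247*1/12 + 229/1235*1/3 + 413/1235*1/4 + 122/1235*1/12 + 236/1235*1/12 = 229/1235 = pi_2  (ok)
  47/247*1/6 + 229/1235*1/6 + 413/1235*1/3 + 122/1235*1/3 + 236/1235*2/3 = 413/1235 = pi_3  (ok)
  47/247*1/12 + 229/1235*1/6 + 413/1235*1/12 + 122/1235*1/12 + 236/1235*1/12 = 122/1235 = pi_4  (ok)
  47/247*5/12 + 229/1235*1/12 + 413/1235*1/6 + 122/1235*1/4 + 236/1235*1/12 = 236/1235 = pi_5  (ok)

Answer: 47/247 229/1235 413/1235 122/1235 236/1235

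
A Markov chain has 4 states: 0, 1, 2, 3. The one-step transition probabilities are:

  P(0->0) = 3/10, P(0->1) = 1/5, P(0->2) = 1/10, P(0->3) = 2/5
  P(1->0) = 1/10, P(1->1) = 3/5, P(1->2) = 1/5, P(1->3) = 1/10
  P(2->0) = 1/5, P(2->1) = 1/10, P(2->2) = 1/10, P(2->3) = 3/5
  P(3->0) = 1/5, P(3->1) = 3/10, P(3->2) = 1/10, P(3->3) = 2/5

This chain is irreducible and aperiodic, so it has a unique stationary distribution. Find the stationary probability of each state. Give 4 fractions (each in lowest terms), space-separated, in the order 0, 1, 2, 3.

The stationary distribution satisfies pi = pi * P, i.e.:
  pi_0 = 3/10*pi_0 + 1/10*pi_1 + 1/5*pi_2 + 1/5*pi_3
  pi_1 = 1/5*pi_0 + 3/5*pi_1 + 1/10*pi_2 + 3/10*pi_3
  pi_2 = 1/10*pi_0 + 1/5*pi_1 + 1/10*pi_2 + 1/10*pi_3
  pi_3 = 2/5*pi_0 + 1/10*pi_1 + 3/5*pi_2 + 2/5*pi_3
with normalization: pi_0 + pi_1 + pi_2 + pi_3 = 1.

Using the first 3 balance equations plus normalization, the linear system A*pi = b is:
  [-7/10, 1/10, 1/5, 1/5] . pi = 0
  [1/5, -2/5, 1/10, 3/10] . pi = 0
  [1/10, 1/5, -9/10, 1/10] . pi = 0
  [1, 1, 1, 1] . pi = 1

Solving yields:
  pi_0 = 2/11
  pi_1 = 4/11
  pi_2 = 3/22
  pi_3 = 7/22

Verification (pi * P):
  2/11*3/10 + 4/11*1/10 + 3/22*1/5 + 7/22*1/5 = 2/11 = pi_0  (ok)
  2/11*1/5 + 4/11*3/5 + 3/22*1/10 + 7/22*3/10 = 4/11 = pi_1  (ok)
  2/11*1/10 + 4/11*1/5 + 3/22*1/10 + 7/22*1/10 = 3/22 = pi_2  (ok)
  2/11*2/5 + 4/11*1/10 + 3/22*3/5 + 7/22*2/5 = 7/22 = pi_3  (ok)

Answer: 2/11 4/11 3/22 7/22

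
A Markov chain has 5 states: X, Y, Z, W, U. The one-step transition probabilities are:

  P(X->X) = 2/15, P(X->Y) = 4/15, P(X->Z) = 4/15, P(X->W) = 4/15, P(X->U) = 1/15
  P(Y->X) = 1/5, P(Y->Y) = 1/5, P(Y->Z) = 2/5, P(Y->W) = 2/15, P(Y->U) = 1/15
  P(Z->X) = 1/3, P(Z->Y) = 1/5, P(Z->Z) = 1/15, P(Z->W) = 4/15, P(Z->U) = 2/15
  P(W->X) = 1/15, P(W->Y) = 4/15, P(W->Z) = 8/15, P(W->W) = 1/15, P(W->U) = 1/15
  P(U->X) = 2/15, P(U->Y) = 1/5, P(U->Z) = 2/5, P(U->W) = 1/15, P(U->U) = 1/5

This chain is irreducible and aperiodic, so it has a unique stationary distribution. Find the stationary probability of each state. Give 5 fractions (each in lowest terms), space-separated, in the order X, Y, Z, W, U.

The stationary distribution satisfies pi = pi * P, i.e.:
  pi_X = 2/15*pi_X + 1/5*pi_Y + 1/3*pi_Z + 1/15*pi_W + 2/15*pi_U
  pi_Y = 4/15*pi_X + 1/5*pi_Y + 1/5*pi_Z + 4/15*pi_W + 1/5*pi_U
  pi_Z = 4/15*pi_X + 2/5*pi_Y + 1/15*pi_Z + 8/15*pi_W + 2/5*pi_U
  pi_W = 4/15*pi_X + 2/15*pi_Y + 4/15*pi_Z + 1/15*pi_W + 1/15*pi_U
  pi_U = 1/15*pi_X + 1/15*pi_Y + 2/15*pi_Z + 1/15*pi_W + 1/5*pi_U
with normalization: pi_X + pi_Y + pi_Z + pi_W + pi_U = 1.

Using the first 4 balance equations plus normalization, the linear system A*pi = b is:
  [-13/15, 1/5, 1/3, 1/15, 2/15] . pi = 0
  [4/15, -4/5, 1/5, 4/15, 1/5] . pi = 0
  [4/15, 2/5, -14/15, 8/15, 2/5] . pi = 0
  [4/15, 2/15, 4/15, -14/15, 1/15] . pi = 0
  [1, 1, 1, 1, 1] . pi = 1

Solving yields:
  pi_X = 1321/6740
  pi_Y = 3793/16850
  pi_Z = 5029/16850
  pi_W = 1217/6740
  pi_U = 1683/16850

Verification (pi * P):
  1321/6740*2/15 + 3793/16850*1/5 + 5029/16850*1/3 + 1217/6740*1/15 + 1683/16850*2/15 = 1321/6740 = pi_X  (ok)
  1321/6740*4/15 + 3793/16850*1/5 + 5029/16850*1/5 + 1217/6740*4/15 + 1683/16850*1/5 = 3793/16850 = pi_Y  (ok)
  1321/6740*4/15 + 3793/16850*2/5 + 5029/16850*1/15 + 1217/6740*8/15 + 1683/16850*2/5 = 5029/16850 = pi_Z  (ok)
  1321/6740*4/15 + 3793/16850*2/15 + 5029/16850*4/15 + 1217/6740*1/15 + 1683/16850*1/15 = 1217/6740 = pi_W  (ok)
  1321/6740*1/15 + 3793/16850*1/15 + 5029/16850*2/15 + 1217/6740*1/15 + 1683/16850*1/5 = 1683/16850 = pi_U  (ok)

Answer: 1321/6740 3793/16850 5029/16850 1217/6740 1683/16850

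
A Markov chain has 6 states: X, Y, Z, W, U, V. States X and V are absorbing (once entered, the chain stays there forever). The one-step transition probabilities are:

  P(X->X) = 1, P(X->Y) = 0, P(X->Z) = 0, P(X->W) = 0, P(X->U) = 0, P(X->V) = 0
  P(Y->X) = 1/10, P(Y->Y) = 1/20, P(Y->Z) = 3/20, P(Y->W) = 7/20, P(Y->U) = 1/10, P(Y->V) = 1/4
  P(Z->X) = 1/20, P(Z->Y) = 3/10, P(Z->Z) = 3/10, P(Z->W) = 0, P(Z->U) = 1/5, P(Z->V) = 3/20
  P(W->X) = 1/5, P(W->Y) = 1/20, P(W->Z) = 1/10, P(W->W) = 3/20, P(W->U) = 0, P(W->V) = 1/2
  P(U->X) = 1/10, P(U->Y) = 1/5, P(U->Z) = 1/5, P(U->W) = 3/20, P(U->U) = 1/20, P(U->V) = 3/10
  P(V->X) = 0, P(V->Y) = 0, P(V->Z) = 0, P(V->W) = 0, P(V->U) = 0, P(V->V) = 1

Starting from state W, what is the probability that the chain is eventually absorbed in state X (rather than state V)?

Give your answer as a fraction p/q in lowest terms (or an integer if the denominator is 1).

Answer: 6341/22394

Derivation:
Let a_i = P(absorbed in X | start in state i).
Boundary conditions: a_X = 1, a_V = 0.
For each transient state i, a_i = sum_j P(i->j) * a_j:
  a_Y = 1/10*a_X + 1/20*a_Y + 3/20*a_Z + 7/20*a_W + 1/10*a_U + 1/4*a_V
  a_Z = 1/20*a_X + 3/10*a_Y + 3/10*a_Z + 0*a_W + 1/5*a_U + 3/20*a_V
  a_W = 1/5*a_X + 1/20*a_Y + 1/10*a_Z + 3/20*a_W + 0*a_U + 1/2*a_V
  a_U = 1/10*a_X + 1/5*a_Y + 1/5*a_Z + 3/20*a_W + 1/20*a_U + 3/10*a_V

Substituting a_X = 1 and a_V = 0, rearrange to (I - Q) a = r where r[i] = P(i -> X):
  [19/20, -3/20, -7/20, -1/10] . (a_Y, a_Z, a_W, a_U) = 1/10
  [-3/10, 7/10, 0, -1/5] . (a_Y, a_Z, a_W, a_U) = 1/20
  [-1/20, -1/10, 17/20, 0] . (a_Y, a_Z, a_W, a_U) = 1/5
  [-1/5, -1/5, -3/20, 19/20] . (a_Y, a_Z, a_W, a_U) = 1/10

Solving yields:
  a_Y = 18787/67182
  a_Z = 8969/33591
  a_W = 6341/22394
  a_U = 17807/67182

Starting state is W, so the absorption probability is a_W = 6341/22394.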